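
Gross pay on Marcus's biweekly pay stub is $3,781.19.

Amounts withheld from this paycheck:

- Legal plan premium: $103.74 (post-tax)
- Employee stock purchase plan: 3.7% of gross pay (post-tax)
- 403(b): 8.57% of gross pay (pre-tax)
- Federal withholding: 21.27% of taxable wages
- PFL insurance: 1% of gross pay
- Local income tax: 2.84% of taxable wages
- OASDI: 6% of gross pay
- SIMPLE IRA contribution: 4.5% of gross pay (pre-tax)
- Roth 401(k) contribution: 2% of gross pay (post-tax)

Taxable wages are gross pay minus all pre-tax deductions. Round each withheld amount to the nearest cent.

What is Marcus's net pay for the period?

403(b): $3,781.19 × 0.0857 = $324.05
SIMPLE IRA contribution: $3,781.19 × 0.045 = $170.15
Pre-tax total = $324.05 + $170.15 = $494.20
Taxable wages = $3,781.19 − $494.20 = $3,286.99
Federal withholding: $3,286.99 × 0.2127 = $699.14
Local income tax: $3,286.99 × 0.0284 = $93.35
OASDI: $3,781.19 × 0.06 = $226.87
PFL insurance: $3,781.19 × 0.01 = $37.81
Legal plan premium: $103.74
Employee stock purchase plan: $3,781.19 × 0.037 = $139.90
Roth 401(k) contribution: $3,781.19 × 0.02 = $75.62
Total deductions = $324.05 + $170.15 + $699.14 + $93.35 + $226.87 + $37.81 + $103.74 + $139.90 + $75.62 = $1,870.63
Net pay = $3,781.19 − $1,870.63 = $1,910.56

$1,910.56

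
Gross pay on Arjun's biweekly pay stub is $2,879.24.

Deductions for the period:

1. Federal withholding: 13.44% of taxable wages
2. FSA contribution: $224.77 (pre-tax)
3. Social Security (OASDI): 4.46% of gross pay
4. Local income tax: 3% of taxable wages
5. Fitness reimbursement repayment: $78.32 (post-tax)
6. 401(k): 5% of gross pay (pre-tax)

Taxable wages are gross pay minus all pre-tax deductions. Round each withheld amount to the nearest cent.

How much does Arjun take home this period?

FSA contribution: $224.77
401(k): $2,879.24 × 0.05 = $143.96
Pre-tax total = $224.77 + $143.96 = $368.73
Taxable wages = $2,879.24 − $368.73 = $2,510.51
Local income tax: $2,510.51 × 0.03 = $75.32
Federal withholding: $2,510.51 × 0.1344 = $337.41
Social Security (OASDI): $2,879.24 × 0.0446 = $128.41
Fitness reimbursement repayment: $78.32
Total deductions = $224.77 + $143.96 + $75.32 + $337.41 + $128.41 + $78.32 = $988.19
Net pay = $2,879.24 − $988.19 = $1,891.05

$1,891.05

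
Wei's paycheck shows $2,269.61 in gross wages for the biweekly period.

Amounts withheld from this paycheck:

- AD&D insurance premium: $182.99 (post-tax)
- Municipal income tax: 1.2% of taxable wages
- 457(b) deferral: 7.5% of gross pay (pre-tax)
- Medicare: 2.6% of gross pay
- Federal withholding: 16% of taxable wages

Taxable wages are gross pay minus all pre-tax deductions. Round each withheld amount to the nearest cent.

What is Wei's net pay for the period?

$1,496.30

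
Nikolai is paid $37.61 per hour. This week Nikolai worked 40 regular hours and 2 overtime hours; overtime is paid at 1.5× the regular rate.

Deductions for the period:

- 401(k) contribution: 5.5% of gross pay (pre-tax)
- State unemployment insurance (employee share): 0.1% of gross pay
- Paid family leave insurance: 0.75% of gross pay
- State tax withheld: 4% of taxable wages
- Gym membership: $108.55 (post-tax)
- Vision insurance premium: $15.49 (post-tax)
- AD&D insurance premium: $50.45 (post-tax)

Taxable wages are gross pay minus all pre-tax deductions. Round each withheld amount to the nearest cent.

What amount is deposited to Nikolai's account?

Regular pay: 40 × $37.61 = $1,504.40
Overtime pay: 2 × $37.61 × 1.5 = $112.83
Gross pay = $1,504.40 + $112.83 = $1,617.23
401(k) contribution: $1,617.23 × 0.055 = $88.95
Taxable wages = $1,617.23 − $88.95 = $1,528.28
State tax withheld: $1,528.28 × 0.04 = $61.13
State unemployment insurance (employee share): $1,617.23 × 0.001 = $1.62
Paid family leave insurance: $1,617.23 × 0.0075 = $12.13
AD&D insurance premium: $50.45
Vision insurance premium: $15.49
Gym membership: $108.55
Total deductions = $88.95 + $61.13 + $1.62 + $12.13 + $50.45 + $15.49 + $108.55 = $338.32
Net pay = $1,617.23 − $338.32 = $1,278.91

$1,278.91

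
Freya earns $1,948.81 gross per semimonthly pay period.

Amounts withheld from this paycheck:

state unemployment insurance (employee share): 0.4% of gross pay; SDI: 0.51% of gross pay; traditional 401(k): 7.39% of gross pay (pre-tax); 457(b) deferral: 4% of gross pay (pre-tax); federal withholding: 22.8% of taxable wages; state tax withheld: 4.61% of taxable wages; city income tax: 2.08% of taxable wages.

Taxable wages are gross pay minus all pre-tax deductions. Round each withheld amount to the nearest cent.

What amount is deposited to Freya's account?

$1,199.85

Traditional 401(k): $1,948.81 × 0.0739 = $144.02
457(b) deferral: $1,948.81 × 0.04 = $77.95
Pre-tax total = $144.02 + $77.95 = $221.97
Taxable wages = $1,948.81 − $221.97 = $1,726.84
City income tax: $1,726.84 × 0.0208 = $35.92
State tax withheld: $1,726.84 × 0.0461 = $79.61
Federal withholding: $1,726.84 × 0.228 = $393.72
State unemployment insurance (employee share): $1,948.81 × 0.004 = $7.80
SDI: $1,948.81 × 0.0051 = $9.94
Total deductions = $144.02 + $77.95 + $35.92 + $79.61 + $393.72 + $7.80 + $9.94 = $748.96
Net pay = $1,948.81 − $748.96 = $1,199.85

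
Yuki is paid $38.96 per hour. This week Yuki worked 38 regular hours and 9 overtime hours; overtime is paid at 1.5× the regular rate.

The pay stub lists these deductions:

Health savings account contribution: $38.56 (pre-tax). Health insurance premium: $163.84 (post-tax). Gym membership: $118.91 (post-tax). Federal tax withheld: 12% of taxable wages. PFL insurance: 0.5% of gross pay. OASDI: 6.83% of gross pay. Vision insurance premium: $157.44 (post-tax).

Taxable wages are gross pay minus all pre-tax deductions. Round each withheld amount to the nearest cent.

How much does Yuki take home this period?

$1,144.47

Regular pay: 38 × $38.96 = $1,480.48
Overtime pay: 9 × $38.96 × 1.5 = $525.96
Gross pay = $1,480.48 + $525.96 = $2,006.44
Health savings account contribution: $38.56
Taxable wages = $2,006.44 − $38.56 = $1,967.88
Federal tax withheld: $1,967.88 × 0.12 = $236.15
OASDI: $2,006.44 × 0.0683 = $137.04
PFL insurance: $2,006.44 × 0.005 = $10.03
Health insurance premium: $163.84
Vision insurance premium: $157.44
Gym membership: $118.91
Total deductions = $38.56 + $236.15 + $137.04 + $10.03 + $163.84 + $157.44 + $118.91 = $861.97
Net pay = $2,006.44 − $861.97 = $1,144.47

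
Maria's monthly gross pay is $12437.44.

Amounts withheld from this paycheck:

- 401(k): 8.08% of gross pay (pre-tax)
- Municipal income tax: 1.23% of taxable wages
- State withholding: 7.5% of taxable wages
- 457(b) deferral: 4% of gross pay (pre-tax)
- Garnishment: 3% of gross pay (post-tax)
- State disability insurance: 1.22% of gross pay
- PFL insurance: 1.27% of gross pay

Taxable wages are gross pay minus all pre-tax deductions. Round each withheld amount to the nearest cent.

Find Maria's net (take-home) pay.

$9297.55

401(k): $12437.44 × 0.0808 = $1004.95
457(b) deferral: $12437.44 × 0.04 = $497.50
Pre-tax total = $1004.95 + $497.50 = $1502.45
Taxable wages = $12437.44 − $1502.45 = $10934.99
Municipal income tax: $10934.99 × 0.0123 = $134.50
State withholding: $10934.99 × 0.075 = $820.12
PFL insurance: $12437.44 × 0.0127 = $157.96
State disability insurance: $12437.44 × 0.0122 = $151.74
Garnishment: $12437.44 × 0.03 = $373.12
Total deductions = $1004.95 + $497.50 + $134.50 + $820.12 + $157.96 + $151.74 + $373.12 = $3139.89
Net pay = $12437.44 − $3139.89 = $9297.55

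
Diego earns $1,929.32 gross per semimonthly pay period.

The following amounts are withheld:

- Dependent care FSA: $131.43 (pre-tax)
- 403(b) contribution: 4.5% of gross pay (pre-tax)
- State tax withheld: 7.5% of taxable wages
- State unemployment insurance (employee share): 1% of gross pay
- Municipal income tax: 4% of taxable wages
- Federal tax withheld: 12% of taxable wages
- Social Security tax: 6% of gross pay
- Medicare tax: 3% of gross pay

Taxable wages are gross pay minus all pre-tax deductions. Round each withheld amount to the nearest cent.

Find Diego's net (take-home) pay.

403(b) contribution: $1,929.32 × 0.045 = $86.82
Dependent care FSA: $131.43
Pre-tax total = $86.82 + $131.43 = $218.25
Taxable wages = $1,929.32 − $218.25 = $1,711.07
Federal tax withheld: $1,711.07 × 0.12 = $205.33
Municipal income tax: $1,711.07 × 0.04 = $68.44
State tax withheld: $1,711.07 × 0.075 = $128.33
Medicare tax: $1,929.32 × 0.03 = $57.88
State unemployment insurance (employee share): $1,929.32 × 0.01 = $19.29
Social Security tax: $1,929.32 × 0.06 = $115.76
Total deductions = $86.82 + $131.43 + $205.33 + $68.44 + $128.33 + $57.88 + $19.29 + $115.76 = $813.28
Net pay = $1,929.32 − $813.28 = $1,116.04

$1,116.04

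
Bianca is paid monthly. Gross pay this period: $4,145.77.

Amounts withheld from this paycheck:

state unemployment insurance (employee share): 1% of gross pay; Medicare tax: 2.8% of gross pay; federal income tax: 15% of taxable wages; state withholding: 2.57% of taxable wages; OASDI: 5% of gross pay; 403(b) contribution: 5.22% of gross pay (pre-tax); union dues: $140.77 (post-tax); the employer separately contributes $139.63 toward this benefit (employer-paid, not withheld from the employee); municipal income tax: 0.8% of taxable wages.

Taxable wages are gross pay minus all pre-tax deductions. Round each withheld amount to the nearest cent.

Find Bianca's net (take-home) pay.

$2,701.95

403(b) contribution: $4,145.77 × 0.0522 = $216.41
Taxable wages = $4,145.77 − $216.41 = $3,929.36
Municipal income tax: $3,929.36 × 0.008 = $31.43
State withholding: $3,929.36 × 0.0257 = $100.98
Federal income tax: $3,929.36 × 0.15 = $589.40
Medicare tax: $4,145.77 × 0.028 = $116.08
State unemployment insurance (employee share): $4,145.77 × 0.01 = $41.46
OASDI: $4,145.77 × 0.05 = $207.29
Union dues: $140.77
(Employer's $139.63 toward union dues is not withheld from the employee.)
Total deductions = $216.41 + $31.43 + $100.98 + $589.40 + $116.08 + $41.46 + $207.29 + $140.77 = $1,443.82
Net pay = $4,145.77 − $1,443.82 = $2,701.95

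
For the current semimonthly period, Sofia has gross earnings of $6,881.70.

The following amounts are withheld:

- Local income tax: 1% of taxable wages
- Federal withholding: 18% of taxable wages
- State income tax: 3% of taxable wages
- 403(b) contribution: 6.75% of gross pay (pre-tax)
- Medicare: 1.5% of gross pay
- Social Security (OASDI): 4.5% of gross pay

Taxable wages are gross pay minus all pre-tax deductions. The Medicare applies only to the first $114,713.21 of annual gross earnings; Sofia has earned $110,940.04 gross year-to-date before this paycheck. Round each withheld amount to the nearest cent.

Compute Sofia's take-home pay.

$4,639.13

403(b) contribution: $6,881.70 × 0.0675 = $464.51
Taxable wages = $6,881.70 − $464.51 = $6,417.19
Federal withholding: $6,417.19 × 0.18 = $1,155.09
Local income tax: $6,417.19 × 0.01 = $64.17
State income tax: $6,417.19 × 0.03 = $192.52
Social Security (OASDI): $6,881.70 × 0.045 = $309.68
Medicare: only $114,713.21 − $110,940.04 = $3,773.17 of this check is subject → $3,773.17 × 0.015 = $56.60
Total deductions = $464.51 + $1,155.09 + $64.17 + $192.52 + $309.68 + $56.60 = $2,242.57
Net pay = $6,881.70 − $2,242.57 = $4,639.13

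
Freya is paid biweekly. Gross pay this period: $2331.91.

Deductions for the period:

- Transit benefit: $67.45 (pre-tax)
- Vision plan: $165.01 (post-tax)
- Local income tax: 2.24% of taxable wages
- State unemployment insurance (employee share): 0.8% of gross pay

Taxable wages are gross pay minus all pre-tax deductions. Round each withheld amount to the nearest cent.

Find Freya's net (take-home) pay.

Transit benefit: $67.45
Taxable wages = $2331.91 − $67.45 = $2264.46
Local income tax: $2264.46 × 0.0224 = $50.72
State unemployment insurance (employee share): $2331.91 × 0.008 = $18.66
Vision plan: $165.01
Total deductions = $67.45 + $50.72 + $18.66 + $165.01 = $301.84
Net pay = $2331.91 − $301.84 = $2030.07

$2030.07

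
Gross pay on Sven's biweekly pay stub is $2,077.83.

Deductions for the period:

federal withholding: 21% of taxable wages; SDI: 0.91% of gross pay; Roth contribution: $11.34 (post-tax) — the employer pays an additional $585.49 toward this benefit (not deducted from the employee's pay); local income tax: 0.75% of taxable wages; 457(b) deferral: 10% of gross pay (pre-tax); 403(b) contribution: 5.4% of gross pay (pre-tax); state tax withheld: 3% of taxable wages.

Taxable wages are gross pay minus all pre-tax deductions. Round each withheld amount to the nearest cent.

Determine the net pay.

403(b) contribution: $2,077.83 × 0.054 = $112.20
457(b) deferral: $2,077.83 × 0.1 = $207.78
Pre-tax total = $112.20 + $207.78 = $319.98
Taxable wages = $2,077.83 − $319.98 = $1,757.85
Local income tax: $1,757.85 × 0.0075 = $13.18
State tax withheld: $1,757.85 × 0.03 = $52.74
Federal withholding: $1,757.85 × 0.21 = $369.15
SDI: $2,077.83 × 0.0091 = $18.91
Roth contribution: $11.34
(Employer's $585.49 toward Roth contribution is not withheld from the employee.)
Total deductions = $112.20 + $207.78 + $13.18 + $52.74 + $369.15 + $18.91 + $11.34 = $785.30
Net pay = $2,077.83 − $785.30 = $1,292.53

$1,292.53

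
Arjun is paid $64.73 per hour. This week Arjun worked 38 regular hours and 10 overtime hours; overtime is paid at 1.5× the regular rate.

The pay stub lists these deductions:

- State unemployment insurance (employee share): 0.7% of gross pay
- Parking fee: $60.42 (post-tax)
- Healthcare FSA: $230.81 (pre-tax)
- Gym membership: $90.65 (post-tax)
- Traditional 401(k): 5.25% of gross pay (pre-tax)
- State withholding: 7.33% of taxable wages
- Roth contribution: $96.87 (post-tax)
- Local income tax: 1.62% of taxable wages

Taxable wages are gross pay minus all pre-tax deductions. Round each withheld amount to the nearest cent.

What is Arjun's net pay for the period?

Regular pay: 38 × $64.73 = $2,459.74
Overtime pay: 10 × $64.73 × 1.5 = $970.95
Gross pay = $2,459.74 + $970.95 = $3,430.69
Healthcare FSA: $230.81
Traditional 401(k): $3,430.69 × 0.0525 = $180.11
Pre-tax total = $230.81 + $180.11 = $410.92
Taxable wages = $3,430.69 − $410.92 = $3,019.77
Local income tax: $3,019.77 × 0.0162 = $48.92
State withholding: $3,019.77 × 0.0733 = $221.35
State unemployment insurance (employee share): $3,430.69 × 0.007 = $24.01
Roth contribution: $96.87
Parking fee: $60.42
Gym membership: $90.65
Total deductions = $230.81 + $180.11 + $48.92 + $221.35 + $24.01 + $96.87 + $60.42 + $90.65 = $953.14
Net pay = $3,430.69 − $953.14 = $2,477.55

$2,477.55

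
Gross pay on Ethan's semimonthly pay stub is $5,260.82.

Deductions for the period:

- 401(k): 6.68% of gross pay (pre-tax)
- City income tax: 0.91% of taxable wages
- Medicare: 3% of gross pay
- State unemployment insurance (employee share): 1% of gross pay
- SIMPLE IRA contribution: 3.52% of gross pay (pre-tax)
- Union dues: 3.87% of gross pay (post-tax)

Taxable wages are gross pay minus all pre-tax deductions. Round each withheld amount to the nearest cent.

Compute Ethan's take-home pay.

SIMPLE IRA contribution: $5,260.82 × 0.0352 = $185.18
401(k): $5,260.82 × 0.0668 = $351.42
Pre-tax total = $185.18 + $351.42 = $536.60
Taxable wages = $5,260.82 − $536.60 = $4,724.22
City income tax: $4,724.22 × 0.0091 = $42.99
Medicare: $5,260.82 × 0.03 = $157.82
State unemployment insurance (employee share): $5,260.82 × 0.01 = $52.61
Union dues: $5,260.82 × 0.0387 = $203.59
Total deductions = $185.18 + $351.42 + $42.99 + $157.82 + $52.61 + $203.59 = $993.61
Net pay = $5,260.82 − $993.61 = $4,267.21

$4,267.21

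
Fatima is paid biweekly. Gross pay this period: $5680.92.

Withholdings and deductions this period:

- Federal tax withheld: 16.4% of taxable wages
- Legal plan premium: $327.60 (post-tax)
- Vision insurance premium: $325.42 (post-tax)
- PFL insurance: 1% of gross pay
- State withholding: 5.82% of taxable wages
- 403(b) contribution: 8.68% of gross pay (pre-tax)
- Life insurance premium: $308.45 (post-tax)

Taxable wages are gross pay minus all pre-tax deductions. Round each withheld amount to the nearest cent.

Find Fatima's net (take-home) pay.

$3016.81

403(b) contribution: $5680.92 × 0.0868 = $493.10
Taxable wages = $5680.92 − $493.10 = $5187.82
State withholding: $5187.82 × 0.0582 = $301.93
Federal tax withheld: $5187.82 × 0.164 = $850.80
PFL insurance: $5680.92 × 0.01 = $56.81
Legal plan premium: $327.60
Life insurance premium: $308.45
Vision insurance premium: $325.42
Total deductions = $493.10 + $301.93 + $850.80 + $56.81 + $327.60 + $308.45 + $325.42 = $2664.11
Net pay = $5680.92 − $2664.11 = $3016.81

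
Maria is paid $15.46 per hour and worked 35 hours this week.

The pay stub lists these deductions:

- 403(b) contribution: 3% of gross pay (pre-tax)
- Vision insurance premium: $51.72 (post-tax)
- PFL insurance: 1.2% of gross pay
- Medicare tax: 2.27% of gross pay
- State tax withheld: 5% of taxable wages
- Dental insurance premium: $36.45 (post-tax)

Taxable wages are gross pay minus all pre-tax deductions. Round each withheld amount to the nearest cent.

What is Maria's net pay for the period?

$391.69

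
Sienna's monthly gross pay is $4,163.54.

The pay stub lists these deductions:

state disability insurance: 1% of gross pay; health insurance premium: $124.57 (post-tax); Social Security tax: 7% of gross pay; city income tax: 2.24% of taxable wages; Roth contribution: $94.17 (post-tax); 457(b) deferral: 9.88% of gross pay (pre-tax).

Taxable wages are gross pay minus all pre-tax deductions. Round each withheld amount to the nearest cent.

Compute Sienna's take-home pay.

457(b) deferral: $4,163.54 × 0.0988 = $411.36
Taxable wages = $4,163.54 − $411.36 = $3,752.18
City income tax: $3,752.18 × 0.0224 = $84.05
State disability insurance: $4,163.54 × 0.01 = $41.64
Social Security tax: $4,163.54 × 0.07 = $291.45
Roth contribution: $94.17
Health insurance premium: $124.57
Total deductions = $411.36 + $84.05 + $41.64 + $291.45 + $94.17 + $124.57 = $1,047.24
Net pay = $4,163.54 − $1,047.24 = $3,116.30

$3,116.30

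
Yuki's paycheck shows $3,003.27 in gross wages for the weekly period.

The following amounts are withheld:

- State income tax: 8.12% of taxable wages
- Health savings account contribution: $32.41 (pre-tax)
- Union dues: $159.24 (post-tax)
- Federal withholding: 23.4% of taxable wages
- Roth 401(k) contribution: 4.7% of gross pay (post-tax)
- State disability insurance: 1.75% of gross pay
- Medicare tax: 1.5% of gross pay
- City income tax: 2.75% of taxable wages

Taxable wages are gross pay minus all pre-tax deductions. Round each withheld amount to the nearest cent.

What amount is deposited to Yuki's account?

Health savings account contribution: $32.41
Taxable wages = $3,003.27 − $32.41 = $2,970.86
State income tax: $2,970.86 × 0.0812 = $241.23
City income tax: $2,970.86 × 0.0275 = $81.70
Federal withholding: $2,970.86 × 0.234 = $695.18
Medicare tax: $3,003.27 × 0.015 = $45.05
State disability insurance: $3,003.27 × 0.0175 = $52.56
Union dues: $159.24
Roth 401(k) contribution: $3,003.27 × 0.047 = $141.15
Total deductions = $32.41 + $241.23 + $81.70 + $695.18 + $45.05 + $52.56 + $159.24 + $141.15 = $1,448.52
Net pay = $3,003.27 − $1,448.52 = $1,554.75

$1,554.75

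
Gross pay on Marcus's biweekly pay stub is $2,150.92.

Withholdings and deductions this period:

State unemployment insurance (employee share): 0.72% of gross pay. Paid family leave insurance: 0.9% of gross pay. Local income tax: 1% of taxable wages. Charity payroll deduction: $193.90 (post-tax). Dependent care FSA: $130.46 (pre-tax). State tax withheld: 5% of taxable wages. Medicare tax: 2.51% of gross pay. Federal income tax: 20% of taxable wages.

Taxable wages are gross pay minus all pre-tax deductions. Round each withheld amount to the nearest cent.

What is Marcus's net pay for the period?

Dependent care FSA: $130.46
Taxable wages = $2,150.92 − $130.46 = $2,020.46
Federal income tax: $2,020.46 × 0.2 = $404.09
Local income tax: $2,020.46 × 0.01 = $20.20
State tax withheld: $2,020.46 × 0.05 = $101.02
Medicare tax: $2,150.92 × 0.0251 = $53.99
Paid family leave insurance: $2,150.92 × 0.009 = $19.36
State unemployment insurance (employee share): $2,150.92 × 0.0072 = $15.49
Charity payroll deduction: $193.90
Total deductions = $130.46 + $404.09 + $20.20 + $101.02 + $53.99 + $19.36 + $15.49 + $193.90 = $938.51
Net pay = $2,150.92 − $938.51 = $1,212.41

$1,212.41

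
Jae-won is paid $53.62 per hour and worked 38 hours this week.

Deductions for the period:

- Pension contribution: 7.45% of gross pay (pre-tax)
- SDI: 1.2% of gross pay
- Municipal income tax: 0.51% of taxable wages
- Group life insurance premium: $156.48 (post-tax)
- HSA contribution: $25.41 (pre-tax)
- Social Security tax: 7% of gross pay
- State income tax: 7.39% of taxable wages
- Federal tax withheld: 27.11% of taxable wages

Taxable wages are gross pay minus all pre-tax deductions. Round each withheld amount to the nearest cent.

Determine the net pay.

$885.48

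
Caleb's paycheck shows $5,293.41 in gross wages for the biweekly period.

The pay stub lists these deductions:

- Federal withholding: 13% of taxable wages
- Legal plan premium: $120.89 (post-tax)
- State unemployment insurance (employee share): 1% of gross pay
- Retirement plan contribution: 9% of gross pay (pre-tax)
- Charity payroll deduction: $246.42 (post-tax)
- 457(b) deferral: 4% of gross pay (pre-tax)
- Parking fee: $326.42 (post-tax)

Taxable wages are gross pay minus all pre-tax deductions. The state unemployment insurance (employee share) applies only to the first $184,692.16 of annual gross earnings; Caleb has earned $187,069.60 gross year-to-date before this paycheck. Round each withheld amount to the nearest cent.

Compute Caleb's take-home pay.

457(b) deferral: $5,293.41 × 0.04 = $211.74
Retirement plan contribution: $5,293.41 × 0.09 = $476.41
Pre-tax total = $211.74 + $476.41 = $688.15
Taxable wages = $5,293.41 − $688.15 = $4,605.26
Federal withholding: $4,605.26 × 0.13 = $598.68
State unemployment insurance (employee share): annual cap $184,692.16 already reached (YTD $187,069.60), so $0.00
Charity payroll deduction: $246.42
Legal plan premium: $120.89
Parking fee: $326.42
Total deductions = $211.74 + $476.41 + $598.68 + $0.00 + $246.42 + $120.89 + $326.42 = $1,980.56
Net pay = $5,293.41 − $1,980.56 = $3,312.85

$3,312.85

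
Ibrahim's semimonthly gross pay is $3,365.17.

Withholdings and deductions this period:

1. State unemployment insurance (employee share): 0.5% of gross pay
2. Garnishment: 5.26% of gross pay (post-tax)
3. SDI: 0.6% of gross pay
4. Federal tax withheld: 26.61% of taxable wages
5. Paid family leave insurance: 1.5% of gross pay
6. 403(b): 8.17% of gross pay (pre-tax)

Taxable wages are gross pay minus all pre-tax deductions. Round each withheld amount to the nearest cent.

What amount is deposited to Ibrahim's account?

403(b): $3,365.17 × 0.0817 = $274.93
Taxable wages = $3,365.17 − $274.93 = $3,090.24
Federal tax withheld: $3,090.24 × 0.2661 = $822.31
SDI: $3,365.17 × 0.006 = $20.19
Paid family leave insurance: $3,365.17 × 0.015 = $50.48
State unemployment insurance (employee share): $3,365.17 × 0.005 = $16.83
Garnishment: $3,365.17 × 0.0526 = $177.01
Total deductions = $274.93 + $822.31 + $20.19 + $50.48 + $16.83 + $177.01 = $1,361.75
Net pay = $3,365.17 − $1,361.75 = $2,003.42

$2,003.42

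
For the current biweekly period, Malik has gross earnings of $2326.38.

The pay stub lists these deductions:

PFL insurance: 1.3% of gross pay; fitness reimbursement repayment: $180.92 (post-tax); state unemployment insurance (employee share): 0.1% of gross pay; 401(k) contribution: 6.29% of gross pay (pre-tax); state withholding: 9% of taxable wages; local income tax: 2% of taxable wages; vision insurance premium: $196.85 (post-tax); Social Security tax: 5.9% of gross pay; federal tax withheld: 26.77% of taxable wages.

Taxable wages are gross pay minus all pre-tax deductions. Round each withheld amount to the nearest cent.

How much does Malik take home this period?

$809.05

401(k) contribution: $2326.38 × 0.0629 = $146.33
Taxable wages = $2326.38 − $146.33 = $2180.05
State withholding: $2180.05 × 0.09 = $196.20
Local income tax: $2180.05 × 0.02 = $43.60
Federal tax withheld: $2180.05 × 0.2677 = $583.60
PFL insurance: $2326.38 × 0.013 = $30.24
State unemployment insurance (employee share): $2326.38 × 0.001 = $2.33
Social Security tax: $2326.38 × 0.059 = $137.26
Vision insurance premium: $196.85
Fitness reimbursement repayment: $180.92
Total deductions = $146.33 + $196.20 + $43.60 + $583.60 + $30.24 + $2.33 + $137.26 + $196.85 + $180.92 = $1517.33
Net pay = $2326.38 − $1517.33 = $809.05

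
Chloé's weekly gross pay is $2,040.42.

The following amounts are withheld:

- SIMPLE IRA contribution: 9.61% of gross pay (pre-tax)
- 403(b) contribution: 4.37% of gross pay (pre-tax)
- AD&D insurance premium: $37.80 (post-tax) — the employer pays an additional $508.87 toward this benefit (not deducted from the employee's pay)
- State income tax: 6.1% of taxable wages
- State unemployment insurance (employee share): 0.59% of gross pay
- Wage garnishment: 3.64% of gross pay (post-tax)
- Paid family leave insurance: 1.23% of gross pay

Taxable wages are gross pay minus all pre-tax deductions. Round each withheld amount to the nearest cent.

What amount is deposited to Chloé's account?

$1,498.89

403(b) contribution: $2,040.42 × 0.0437 = $89.17
SIMPLE IRA contribution: $2,040.42 × 0.0961 = $196.08
Pre-tax total = $89.17 + $196.08 = $285.25
Taxable wages = $2,040.42 − $285.25 = $1,755.17
State income tax: $1,755.17 × 0.061 = $107.07
State unemployment insurance (employee share): $2,040.42 × 0.0059 = $12.04
Paid family leave insurance: $2,040.42 × 0.0123 = $25.10
Wage garnishment: $2,040.42 × 0.0364 = $74.27
AD&D insurance premium: $37.80
(Employer's $508.87 toward AD&D insurance premium is not withheld from the employee.)
Total deductions = $89.17 + $196.08 + $107.07 + $12.04 + $25.10 + $74.27 + $37.80 = $541.53
Net pay = $2,040.42 − $541.53 = $1,498.89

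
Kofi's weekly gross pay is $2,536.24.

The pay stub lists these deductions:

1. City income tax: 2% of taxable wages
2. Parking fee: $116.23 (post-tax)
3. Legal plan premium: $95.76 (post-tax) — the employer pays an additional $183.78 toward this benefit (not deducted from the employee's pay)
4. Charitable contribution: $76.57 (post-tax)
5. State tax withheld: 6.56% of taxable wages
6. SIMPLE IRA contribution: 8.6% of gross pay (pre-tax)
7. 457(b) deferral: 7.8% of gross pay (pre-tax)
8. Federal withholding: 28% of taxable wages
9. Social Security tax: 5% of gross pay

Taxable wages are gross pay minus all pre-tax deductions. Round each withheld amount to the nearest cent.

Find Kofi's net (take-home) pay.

$929.74

SIMPLE IRA contribution: $2,536.24 × 0.086 = $218.12
457(b) deferral: $2,536.24 × 0.078 = $197.83
Pre-tax total = $218.12 + $197.83 = $415.95
Taxable wages = $2,536.24 − $415.95 = $2,120.29
Federal withholding: $2,120.29 × 0.28 = $593.68
State tax withheld: $2,120.29 × 0.0656 = $139.09
City income tax: $2,120.29 × 0.02 = $42.41
Social Security tax: $2,536.24 × 0.05 = $126.81
Legal plan premium: $95.76
Charitable contribution: $76.57
Parking fee: $116.23
(Employer's $183.78 toward legal plan premium is not withheld from the employee.)
Total deductions = $218.12 + $197.83 + $593.68 + $139.09 + $42.41 + $126.81 + $95.76 + $76.57 + $116.23 = $1,606.50
Net pay = $2,536.24 − $1,606.50 = $929.74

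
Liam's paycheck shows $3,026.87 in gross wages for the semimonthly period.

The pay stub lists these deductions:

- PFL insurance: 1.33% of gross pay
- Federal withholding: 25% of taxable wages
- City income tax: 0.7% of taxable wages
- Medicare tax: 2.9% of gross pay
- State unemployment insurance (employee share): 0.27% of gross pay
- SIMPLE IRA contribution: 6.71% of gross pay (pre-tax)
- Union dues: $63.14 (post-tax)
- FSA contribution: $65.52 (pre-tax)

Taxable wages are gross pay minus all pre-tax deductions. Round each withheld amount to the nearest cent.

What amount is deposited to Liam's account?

FSA contribution: $65.52
SIMPLE IRA contribution: $3,026.87 × 0.0671 = $203.10
Pre-tax total = $65.52 + $203.10 = $268.62
Taxable wages = $3,026.87 − $268.62 = $2,758.25
City income tax: $2,758.25 × 0.007 = $19.31
Federal withholding: $2,758.25 × 0.25 = $689.56
PFL insurance: $3,026.87 × 0.0133 = $40.26
Medicare tax: $3,026.87 × 0.029 = $87.78
State unemployment insurance (employee share): $3,026.87 × 0.0027 = $8.17
Union dues: $63.14
Total deductions = $65.52 + $203.10 + $19.31 + $689.56 + $40.26 + $87.78 + $8.17 + $63.14 = $1,176.84
Net pay = $3,026.87 − $1,176.84 = $1,850.03

$1,850.03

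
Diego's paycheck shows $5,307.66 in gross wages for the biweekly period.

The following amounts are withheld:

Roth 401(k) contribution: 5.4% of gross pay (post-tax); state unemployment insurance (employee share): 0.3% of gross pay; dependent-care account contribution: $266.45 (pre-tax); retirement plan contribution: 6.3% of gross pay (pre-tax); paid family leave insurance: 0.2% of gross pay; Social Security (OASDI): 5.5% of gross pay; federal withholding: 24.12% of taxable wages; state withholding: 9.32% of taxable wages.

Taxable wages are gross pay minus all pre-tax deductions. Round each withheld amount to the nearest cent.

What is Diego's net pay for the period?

Dependent-care account contribution: $266.45
Retirement plan contribution: $5,307.66 × 0.063 = $334.38
Pre-tax total = $266.45 + $334.38 = $600.83
Taxable wages = $5,307.66 − $600.83 = $4,706.83
Federal withholding: $4,706.83 × 0.2412 = $1,135.29
State withholding: $4,706.83 × 0.0932 = $438.68
Paid family leave insurance: $5,307.66 × 0.002 = $10.62
Social Security (OASDI): $5,307.66 × 0.055 = $291.92
State unemployment insurance (employee share): $5,307.66 × 0.003 = $15.92
Roth 401(k) contribution: $5,307.66 × 0.054 = $286.61
Total deductions = $266.45 + $334.38 + $1,135.29 + $438.68 + $10.62 + $291.92 + $15.92 + $286.61 = $2,779.87
Net pay = $5,307.66 − $2,779.87 = $2,527.79

$2,527.79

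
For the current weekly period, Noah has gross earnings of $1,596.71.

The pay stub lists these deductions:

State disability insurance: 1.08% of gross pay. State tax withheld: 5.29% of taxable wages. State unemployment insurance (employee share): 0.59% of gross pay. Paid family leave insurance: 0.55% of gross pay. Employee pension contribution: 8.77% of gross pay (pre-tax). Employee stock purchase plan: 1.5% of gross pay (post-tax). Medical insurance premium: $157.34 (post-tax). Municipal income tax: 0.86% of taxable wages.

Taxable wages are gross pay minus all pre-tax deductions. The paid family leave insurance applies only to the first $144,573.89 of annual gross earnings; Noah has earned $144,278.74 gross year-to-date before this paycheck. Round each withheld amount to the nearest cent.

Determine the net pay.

$1,157.52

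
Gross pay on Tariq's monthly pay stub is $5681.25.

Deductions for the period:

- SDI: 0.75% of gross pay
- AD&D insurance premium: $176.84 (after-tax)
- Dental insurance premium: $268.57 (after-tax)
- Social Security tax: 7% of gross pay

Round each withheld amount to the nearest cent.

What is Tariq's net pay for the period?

SDI: $5681.25 × 0.0075 = $42.61
Social Security tax: $5681.25 × 0.07 = $397.69
AD&D insurance premium: $176.84
Dental insurance premium: $268.57
Total deductions = $42.61 + $397.69 + $176.84 + $268.57 = $885.71
Net pay = $5681.25 − $885.71 = $4795.54

$4795.54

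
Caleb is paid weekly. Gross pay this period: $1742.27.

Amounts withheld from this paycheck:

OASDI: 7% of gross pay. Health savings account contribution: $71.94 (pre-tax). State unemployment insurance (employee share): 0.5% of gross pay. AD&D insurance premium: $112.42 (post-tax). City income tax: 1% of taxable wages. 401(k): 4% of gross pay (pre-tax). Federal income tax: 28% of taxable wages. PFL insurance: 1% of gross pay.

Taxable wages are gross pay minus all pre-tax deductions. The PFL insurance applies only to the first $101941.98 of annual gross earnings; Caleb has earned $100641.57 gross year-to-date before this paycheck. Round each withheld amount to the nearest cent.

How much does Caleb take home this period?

$880.36

401(k): $1742.27 × 0.04 = $69.69
Health savings account contribution: $71.94
Pre-tax total = $69.69 + $71.94 = $141.63
Taxable wages = $1742.27 − $141.63 = $1600.64
City income tax: $1600.64 × 0.01 = $16.01
Federal income tax: $1600.64 × 0.28 = $448.18
PFL insurance: only $101941.98 − $100641.57 = $1300.41 of this check is subject → $1300.41 × 0.01 = $13.00
State unemployment insurance (employee share): $1742.27 × 0.005 = $8.71
OASDI: $1742.27 × 0.07 = $121.96
AD&D insurance premium: $112.42
Total deductions = $69.69 + $71.94 + $16.01 + $448.18 + $13.00 + $8.71 + $121.96 + $112.42 = $861.91
Net pay = $1742.27 − $861.91 = $880.36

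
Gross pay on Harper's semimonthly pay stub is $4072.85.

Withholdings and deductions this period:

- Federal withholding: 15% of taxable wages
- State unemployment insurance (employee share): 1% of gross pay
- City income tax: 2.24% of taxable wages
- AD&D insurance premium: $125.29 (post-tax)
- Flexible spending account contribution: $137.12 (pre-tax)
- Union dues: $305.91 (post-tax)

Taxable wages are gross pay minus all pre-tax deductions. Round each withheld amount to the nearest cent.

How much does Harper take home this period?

Flexible spending account contribution: $137.12
Taxable wages = $4072.85 − $137.12 = $3935.73
City income tax: $3935.73 × 0.0224 = $88.16
Federal withholding: $3935.73 × 0.15 = $590.36
State unemployment insurance (employee share): $4072.85 × 0.01 = $40.73
Union dues: $305.91
AD&D insurance premium: $125.29
Total deductions = $137.12 + $88.16 + $590.36 + $40.73 + $305.91 + $125.29 = $1287.57
Net pay = $4072.85 − $1287.57 = $2785.28

$2785.28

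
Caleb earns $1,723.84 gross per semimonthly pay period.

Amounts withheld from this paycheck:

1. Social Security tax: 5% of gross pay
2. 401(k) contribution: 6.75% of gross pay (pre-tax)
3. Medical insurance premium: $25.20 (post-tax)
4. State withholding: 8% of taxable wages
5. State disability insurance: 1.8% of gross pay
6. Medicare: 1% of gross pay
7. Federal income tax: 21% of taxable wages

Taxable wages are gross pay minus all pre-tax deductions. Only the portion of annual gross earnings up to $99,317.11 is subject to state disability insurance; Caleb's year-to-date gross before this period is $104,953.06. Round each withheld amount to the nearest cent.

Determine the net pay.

$1,012.68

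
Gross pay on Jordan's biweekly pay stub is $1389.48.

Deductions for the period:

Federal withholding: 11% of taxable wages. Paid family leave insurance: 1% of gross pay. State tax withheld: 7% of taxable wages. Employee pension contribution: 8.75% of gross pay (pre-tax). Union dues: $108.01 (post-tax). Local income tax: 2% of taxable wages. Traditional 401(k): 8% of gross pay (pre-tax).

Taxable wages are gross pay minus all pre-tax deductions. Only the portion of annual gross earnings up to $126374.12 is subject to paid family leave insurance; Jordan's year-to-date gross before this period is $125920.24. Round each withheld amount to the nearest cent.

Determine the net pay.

$812.85

Employee pension contribution: $1389.48 × 0.0875 = $121.58
Traditional 401(k): $1389.48 × 0.08 = $111.16
Pre-tax total = $121.58 + $111.16 = $232.74
Taxable wages = $1389.48 − $232.74 = $1156.74
Federal withholding: $1156.74 × 0.11 = $127.24
State tax withheld: $1156.74 × 0.07 = $80.97
Local income tax: $1156.74 × 0.02 = $23.13
Paid family leave insurance: only $126374.12 − $125920.24 = $453.88 of this check is subject → $453.88 × 0.01 = $4.54
Union dues: $108.01
Total deductions = $121.58 + $111.16 + $127.24 + $80.97 + $23.13 + $4.54 + $108.01 = $576.63
Net pay = $1389.48 − $576.63 = $812.85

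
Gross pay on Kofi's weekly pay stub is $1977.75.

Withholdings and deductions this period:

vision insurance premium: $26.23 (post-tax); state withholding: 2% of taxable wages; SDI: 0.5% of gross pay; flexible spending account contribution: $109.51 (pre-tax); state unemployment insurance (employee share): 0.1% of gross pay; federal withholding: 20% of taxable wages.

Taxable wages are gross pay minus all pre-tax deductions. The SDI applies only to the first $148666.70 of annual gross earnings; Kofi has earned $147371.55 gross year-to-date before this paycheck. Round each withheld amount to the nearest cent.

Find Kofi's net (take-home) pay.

$1422.54

Flexible spending account contribution: $109.51
Taxable wages = $1977.75 − $109.51 = $1868.24
Federal withholding: $1868.24 × 0.2 = $373.65
State withholding: $1868.24 × 0.02 = $37.36
State unemployment insurance (employee share): $1977.75 × 0.001 = $1.98
SDI: only $148666.70 − $147371.55 = $1295.15 of this check is subject → $1295.15 × 0.005 = $6.48
Vision insurance premium: $26.23
Total deductions = $109.51 + $373.65 + $37.36 + $1.98 + $6.48 + $26.23 = $555.21
Net pay = $1977.75 − $555.21 = $1422.54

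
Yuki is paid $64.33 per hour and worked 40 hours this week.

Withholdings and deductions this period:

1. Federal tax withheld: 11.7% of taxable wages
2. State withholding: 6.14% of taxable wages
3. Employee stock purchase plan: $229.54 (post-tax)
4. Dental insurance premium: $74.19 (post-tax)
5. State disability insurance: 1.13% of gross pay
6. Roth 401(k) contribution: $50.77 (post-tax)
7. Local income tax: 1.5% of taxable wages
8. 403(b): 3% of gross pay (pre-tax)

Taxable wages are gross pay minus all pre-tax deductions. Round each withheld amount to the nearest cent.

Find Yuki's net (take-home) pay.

Gross pay: 40 × $64.33 = $2,573.20
403(b): $2,573.20 × 0.03 = $77.20
Taxable wages = $2,573.20 − $77.20 = $2,496.00
Federal tax withheld: $2,496.00 × 0.117 = $292.03
Local income tax: $2,496.00 × 0.015 = $37.44
State withholding: $2,496.00 × 0.0614 = $153.25
State disability insurance: $2,573.20 × 0.0113 = $29.08
Dental insurance premium: $74.19
Employee stock purchase plan: $229.54
Roth 401(k) contribution: $50.77
Total deductions = $77.20 + $292.03 + $37.44 + $153.25 + $29.08 + $74.19 + $229.54 + $50.77 = $943.50
Net pay = $2,573.20 − $943.50 = $1,629.70

$1,629.70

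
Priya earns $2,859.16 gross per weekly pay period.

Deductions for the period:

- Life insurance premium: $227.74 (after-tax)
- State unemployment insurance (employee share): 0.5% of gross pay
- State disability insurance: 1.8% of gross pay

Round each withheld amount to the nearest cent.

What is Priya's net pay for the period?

$2,565.66

State unemployment insurance (employee share): $2,859.16 × 0.005 = $14.30
State disability insurance: $2,859.16 × 0.018 = $51.46
Life insurance premium: $227.74
Total deductions = $14.30 + $51.46 + $227.74 = $293.50
Net pay = $2,859.16 − $293.50 = $2,565.66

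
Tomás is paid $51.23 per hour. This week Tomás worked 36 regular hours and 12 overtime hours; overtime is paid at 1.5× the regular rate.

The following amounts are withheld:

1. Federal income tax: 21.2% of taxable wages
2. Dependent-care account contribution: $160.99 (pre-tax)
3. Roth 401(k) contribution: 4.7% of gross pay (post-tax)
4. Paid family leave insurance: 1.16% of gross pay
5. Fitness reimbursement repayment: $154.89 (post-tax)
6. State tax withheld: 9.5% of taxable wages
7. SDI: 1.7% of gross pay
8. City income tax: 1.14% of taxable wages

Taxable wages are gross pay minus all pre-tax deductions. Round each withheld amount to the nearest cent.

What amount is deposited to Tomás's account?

$1411.83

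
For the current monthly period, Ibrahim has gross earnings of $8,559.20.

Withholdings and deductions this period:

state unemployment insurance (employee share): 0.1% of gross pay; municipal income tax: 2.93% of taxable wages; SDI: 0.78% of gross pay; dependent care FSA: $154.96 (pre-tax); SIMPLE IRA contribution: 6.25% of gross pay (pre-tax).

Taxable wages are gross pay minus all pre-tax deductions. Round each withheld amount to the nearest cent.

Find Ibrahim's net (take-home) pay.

$7,563.40

Dependent care FSA: $154.96
SIMPLE IRA contribution: $8,559.20 × 0.0625 = $534.95
Pre-tax total = $154.96 + $534.95 = $689.91
Taxable wages = $8,559.20 − $689.91 = $7,869.29
Municipal income tax: $7,869.29 × 0.0293 = $230.57
SDI: $8,559.20 × 0.0078 = $66.76
State unemployment insurance (employee share): $8,559.20 × 0.001 = $8.56
Total deductions = $154.96 + $534.95 + $230.57 + $66.76 + $8.56 = $995.80
Net pay = $8,559.20 − $995.80 = $7,563.40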